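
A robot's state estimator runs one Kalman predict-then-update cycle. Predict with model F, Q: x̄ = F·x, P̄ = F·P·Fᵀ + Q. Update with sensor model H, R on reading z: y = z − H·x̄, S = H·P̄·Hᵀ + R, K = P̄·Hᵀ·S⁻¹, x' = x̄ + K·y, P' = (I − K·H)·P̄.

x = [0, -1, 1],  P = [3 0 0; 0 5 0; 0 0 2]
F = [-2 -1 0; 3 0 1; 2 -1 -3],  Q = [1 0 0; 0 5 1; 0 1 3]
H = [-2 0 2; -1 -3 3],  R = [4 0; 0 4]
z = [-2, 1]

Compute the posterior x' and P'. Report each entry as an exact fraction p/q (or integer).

x̄ = F·x = [1, 1, -2]
P̄ = F·P·Fᵀ + Q = [18 -18 -7; -18 34 13; -7 13 38]
y = z − H·x̄ = [4, 11]
S = H·P̄·Hᵀ + R = [284 134; 134 370]
K = P̄·Hᵀ·S⁻¹ = [-10255/43562 2740/21781; 14485/43562 -5272/21781; 5578/21781 2807/21781]
x' = x̄ + K·y = [31411/21781, -7241/21781, 9627/21781]
P' = (I − K·H)·P̄ = [94583/21781 49147/21781 84328/21781; 49147/21781 54279/21781 63632/21781; 84328/21781 63632/21781 95484/21781]

x' = [31411/21781, -7241/21781, 9627/21781]
P' = [94583/21781 49147/21781 84328/21781; 49147/21781 54279/21781 63632/21781; 84328/21781 63632/21781 95484/21781]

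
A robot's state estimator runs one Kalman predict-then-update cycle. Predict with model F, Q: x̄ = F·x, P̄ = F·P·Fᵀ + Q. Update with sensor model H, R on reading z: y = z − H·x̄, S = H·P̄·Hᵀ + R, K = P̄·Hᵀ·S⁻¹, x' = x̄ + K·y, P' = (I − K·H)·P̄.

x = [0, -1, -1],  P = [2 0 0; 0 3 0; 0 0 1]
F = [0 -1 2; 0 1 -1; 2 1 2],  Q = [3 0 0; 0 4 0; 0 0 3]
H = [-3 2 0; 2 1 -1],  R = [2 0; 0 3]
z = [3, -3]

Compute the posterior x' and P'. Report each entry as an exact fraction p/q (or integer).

x̄ = F·x = [-1, 0, -3]
P̄ = F·P·Fᵀ + Q = [10 -5 1; -5 8 1; 1 1 18]
y = z − H·x̄ = [0, -4]
S = H·P̄·Hᵀ + R = [184 -48; -48 43]
K = P̄·Hᵀ·S⁻¹ = [-131/701 82/701; 1189/5608 117/701; -763/5608 -351/701]
x' = x̄ + K·y = [-1029/701, -468/701, -699/701]
P' = (I − K·H)·P̄ = [622/701 802/701 1800/701; 802/701 10813/5608 20837/5608; 1800/701 20837/5608 58061/5608]

x' = [-1029/701, -468/701, -699/701]
P' = [622/701 802/701 1800/701; 802/701 10813/5608 20837/5608; 1800/701 20837/5608 58061/5608]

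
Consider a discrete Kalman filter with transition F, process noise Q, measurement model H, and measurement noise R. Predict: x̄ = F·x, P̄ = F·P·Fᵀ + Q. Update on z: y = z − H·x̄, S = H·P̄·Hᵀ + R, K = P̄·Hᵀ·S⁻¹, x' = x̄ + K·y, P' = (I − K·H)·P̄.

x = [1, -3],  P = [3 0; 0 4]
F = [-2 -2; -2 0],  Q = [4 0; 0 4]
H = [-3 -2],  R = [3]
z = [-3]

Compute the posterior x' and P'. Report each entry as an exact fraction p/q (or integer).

x' = [1396/499, -1338/499]
P' = [1568/499 -2172/499; -2172/499 3360/499]

x̄ = F·x = [4, -2]
P̄ = F·P·Fᵀ + Q = [32 12; 12 16]
y = z − H·x̄ = [5]
S = H·P̄·Hᵀ + R = [499]
K = P̄·Hᵀ·S⁻¹ = [-120/499; -68/499]
x' = x̄ + K·y = [1396/499, -1338/499]
P' = (I − K·H)·P̄ = [1568/499 -2172/499; -2172/499 3360/499]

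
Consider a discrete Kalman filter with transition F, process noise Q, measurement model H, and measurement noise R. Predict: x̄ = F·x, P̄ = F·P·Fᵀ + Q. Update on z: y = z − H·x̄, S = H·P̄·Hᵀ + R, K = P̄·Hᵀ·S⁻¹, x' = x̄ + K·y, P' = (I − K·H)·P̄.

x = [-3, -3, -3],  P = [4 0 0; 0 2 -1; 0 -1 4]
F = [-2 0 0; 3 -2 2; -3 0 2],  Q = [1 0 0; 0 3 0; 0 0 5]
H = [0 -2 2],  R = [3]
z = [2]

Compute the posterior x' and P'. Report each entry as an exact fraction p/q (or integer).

x̄ = F·x = [6, -9, 3]
P̄ = F·P·Fᵀ + Q = [17 -24 24; -24 71 -16; 24 -16 57]
y = z − H·x̄ = [-22]
S = H·P̄·Hᵀ + R = [643]
K = P̄·Hᵀ·S⁻¹ = [96/643; -174/643; 146/643]
x' = x̄ + K·y = [1746/643, -1959/643, -1283/643]
P' = (I − K·H)·P̄ = [1715/643 1272/643 1416/643; 1272/643 15377/643 15116/643; 1416/643 15116/643 15335/643]

x' = [1746/643, -1959/643, -1283/643]
P' = [1715/643 1272/643 1416/643; 1272/643 15377/643 15116/643; 1416/643 15116/643 15335/643]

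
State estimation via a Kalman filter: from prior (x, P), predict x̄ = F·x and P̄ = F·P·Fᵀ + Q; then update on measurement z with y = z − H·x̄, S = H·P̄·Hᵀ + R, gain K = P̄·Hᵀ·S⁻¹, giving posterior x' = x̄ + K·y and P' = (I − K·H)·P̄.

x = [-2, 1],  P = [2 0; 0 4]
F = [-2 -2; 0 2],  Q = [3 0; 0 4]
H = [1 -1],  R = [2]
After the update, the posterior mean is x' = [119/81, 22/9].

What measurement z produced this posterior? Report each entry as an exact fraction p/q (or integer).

z = [-1]

x̄ = F·x = [2, 2]
P̄ = F·P·Fᵀ + Q = [27 -16; -16 20]
S = H·P̄·Hᵀ + R = [81]
K = P̄·Hᵀ·S⁻¹ = [43/81; -4/9]
x' − x̄ = [-43/81, 4/9] = K·y
y = (KᵀK)⁻¹·Kᵀ·(x' − x̄) = [-1]
z = y + H·x̄ = [-1] + [0] = [-1]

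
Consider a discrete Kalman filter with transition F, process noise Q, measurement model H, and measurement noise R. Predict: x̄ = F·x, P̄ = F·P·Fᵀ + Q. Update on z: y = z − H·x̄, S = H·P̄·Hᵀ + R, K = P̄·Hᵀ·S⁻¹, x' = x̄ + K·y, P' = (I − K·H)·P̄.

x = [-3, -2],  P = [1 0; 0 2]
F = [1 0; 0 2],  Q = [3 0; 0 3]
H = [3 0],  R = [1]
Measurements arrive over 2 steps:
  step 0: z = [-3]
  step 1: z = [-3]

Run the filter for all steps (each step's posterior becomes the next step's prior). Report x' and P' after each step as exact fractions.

step 0: x̄ = F·x = [-3, -4]
step 0: P̄ = F·P·Fᵀ + Q = [4 0; 0 11]
step 0: y = z − H·x̄ = [6]
step 0: S = H·P̄·Hᵀ + R = [37]
step 0: K = P̄·Hᵀ·S⁻¹ = [12/37; 0]
step 0: x' = x̄ + K·y = [-39/37, -4]
step 0: P' = (I − K·H)·P̄ = [4/37 0; 0 11]
step 1: x̄ = F·x = [-39/37, -8]
step 1: P̄ = F·P·Fᵀ + Q = [115/37 0; 0 47]
step 1: y = z − H·x̄ = [6/37]
step 1: S = H·P̄·Hᵀ + R = [1072/37]
step 1: K = P̄·Hᵀ·S⁻¹ = [345/1072; 0]
step 1: x' = x̄ + K·y = [-537/536, -8]
step 1: P' = (I − K·H)·P̄ = [115/1072 0; 0 47]

step 0: x' = [-39/37, -4], P' = [4/37 0; 0 11]
step 1: x' = [-537/536, -8], P' = [115/1072 0; 0 47]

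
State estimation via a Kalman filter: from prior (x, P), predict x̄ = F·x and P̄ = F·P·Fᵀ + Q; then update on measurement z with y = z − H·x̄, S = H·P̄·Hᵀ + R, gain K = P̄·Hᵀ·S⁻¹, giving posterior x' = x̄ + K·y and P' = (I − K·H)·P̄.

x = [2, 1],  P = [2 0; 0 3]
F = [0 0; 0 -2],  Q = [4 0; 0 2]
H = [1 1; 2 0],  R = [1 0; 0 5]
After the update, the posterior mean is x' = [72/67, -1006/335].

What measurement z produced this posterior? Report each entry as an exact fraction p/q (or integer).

z = [-2, 3]

x̄ = F·x = [0, -2]
P̄ = F·P·Fᵀ + Q = [4 0; 0 14]
S = H·P̄·Hᵀ + R = [19 8; 8 21]
K = P̄·Hᵀ·S⁻¹ = [4/67 24/67; 294/335 -112/335]
x' − x̄ = [72/67, -336/335] = K·y
y = (KᵀK)⁻¹·Kᵀ·(x' − x̄) = [0, 3]
z = y + H·x̄ = [0, 3] + [-2, 0] = [-2, 3]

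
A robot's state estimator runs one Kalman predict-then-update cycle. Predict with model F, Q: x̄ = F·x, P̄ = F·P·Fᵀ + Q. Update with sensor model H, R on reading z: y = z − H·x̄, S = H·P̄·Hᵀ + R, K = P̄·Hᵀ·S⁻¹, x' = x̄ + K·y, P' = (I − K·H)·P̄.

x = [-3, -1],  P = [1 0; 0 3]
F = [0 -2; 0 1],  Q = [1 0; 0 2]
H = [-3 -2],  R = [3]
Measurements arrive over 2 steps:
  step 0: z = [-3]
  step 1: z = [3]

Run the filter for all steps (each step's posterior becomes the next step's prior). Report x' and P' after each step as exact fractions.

step 0: x' = [109/68, -15/17], P' = [155/68 -48/17; -48/17 69/17]
step 1: x' = [-1389/1444, 21/361], P' = [3499/1444 -1086/361; -1086/361 1551/361]

step 0: x̄ = F·x = [2, -1]
step 0: P̄ = F·P·Fᵀ + Q = [13 -6; -6 5]
step 0: y = z − H·x̄ = [1]
step 0: S = H·P̄·Hᵀ + R = [68]
step 0: K = P̄·Hᵀ·S⁻¹ = [-27/68; 2/17]
step 0: x' = x̄ + K·y = [109/68, -15/17]
step 0: P' = (I − K·H)·P̄ = [155/68 -48/17; -48/17 69/17]
step 1: x̄ = F·x = [30/17, -15/17]
step 1: P̄ = F·P·Fᵀ + Q = [293/17 -138/17; -138/17 103/17]
step 1: y = z − H·x̄ = [111/17]
step 1: S = H·P̄·Hᵀ + R = [1444/17]
step 1: K = P̄·Hᵀ·S⁻¹ = [-603/1444; 52/361]
step 1: x' = x̄ + K·y = [-1389/1444, 21/361]
step 1: P' = (I − K·H)·P̄ = [3499/1444 -1086/361; -1086/361 1551/361]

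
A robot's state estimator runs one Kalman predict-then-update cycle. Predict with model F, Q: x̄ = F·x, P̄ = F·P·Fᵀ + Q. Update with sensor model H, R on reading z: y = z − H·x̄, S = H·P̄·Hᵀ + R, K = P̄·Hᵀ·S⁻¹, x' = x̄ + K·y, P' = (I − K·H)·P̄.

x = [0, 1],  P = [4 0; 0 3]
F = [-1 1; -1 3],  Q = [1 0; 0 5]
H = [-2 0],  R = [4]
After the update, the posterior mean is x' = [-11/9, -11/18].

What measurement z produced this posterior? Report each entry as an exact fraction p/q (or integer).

x̄ = F·x = [1, 3]
P̄ = F·P·Fᵀ + Q = [8 13; 13 36]
S = H·P̄·Hᵀ + R = [36]
K = P̄·Hᵀ·S⁻¹ = [-4/9; -13/18]
x' − x̄ = [-20/9, -65/18] = K·y
y = (KᵀK)⁻¹·Kᵀ·(x' − x̄) = [5]
z = y + H·x̄ = [5] + [-2] = [3]

z = [3]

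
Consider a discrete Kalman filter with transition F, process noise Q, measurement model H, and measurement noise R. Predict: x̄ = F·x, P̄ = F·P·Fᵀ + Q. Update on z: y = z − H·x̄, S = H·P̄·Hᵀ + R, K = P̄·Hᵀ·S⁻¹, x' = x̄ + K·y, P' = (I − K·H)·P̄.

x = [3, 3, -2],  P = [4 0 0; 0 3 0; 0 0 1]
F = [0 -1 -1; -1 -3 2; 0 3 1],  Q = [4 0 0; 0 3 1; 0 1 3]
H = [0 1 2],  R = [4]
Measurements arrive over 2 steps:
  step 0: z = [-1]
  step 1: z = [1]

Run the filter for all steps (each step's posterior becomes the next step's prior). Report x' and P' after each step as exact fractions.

step 0: x' = [-83/70, -113/7, 264/35], P' = [391/70 36/7 -103/35; 36/7 256/7 -130/7; -103/35 -130/7 363/35]
step 1: x' = [804/215, 8053/215, -4029/215], P' = [42971/4945 217362/4945 -111341/4945; 217362/4945 2394084/4945 -1211952/4945; -111341/4945 -1211952/4945 618096/4945]

step 0: x̄ = F·x = [-1, -16, 7]
step 0: P̄ = F·P·Fᵀ + Q = [8 7 -10; 7 38 -24; -10 -24 31]
step 0: y = z − H·x̄ = [1]
step 0: S = H·P̄·Hᵀ + R = [70]
step 0: K = P̄·Hᵀ·S⁻¹ = [-13/70; -1/7; 19/35]
step 0: x' = x̄ + K·y = [-83/70, -113/7, 264/35]
step 0: P' = (I − K·H)·P̄ = [391/70 36/7 -103/35; 36/7 256/7 -130/7; -103/35 -130/7 363/35]
step 1: x̄ = F·x = [43/5, 647/10, -1431/35]
step 1: P̄ = F·P·Fᵀ + Q = [69/5 363/5 -229/5; 363/5 6447/10 -1878/5; -229/5 -1878/5 8088/35]
step 1: y = z − H·x̄ = [253/14]
step 1: S = H·P̄·Hᵀ + R = [989/14]
step 1: K = P̄·Hᵀ·S⁻¹ = [-266/989; -1491/989; 1212/989]
step 1: x' = x̄ + K·y = [804/215, 8053/215, -4029/215]
step 1: P' = (I − K·H)·P̄ = [42971/4945 217362/4945 -111341/4945; 217362/4945 2394084/4945 -1211952/4945; -111341/4945 -1211952/4945 618096/4945]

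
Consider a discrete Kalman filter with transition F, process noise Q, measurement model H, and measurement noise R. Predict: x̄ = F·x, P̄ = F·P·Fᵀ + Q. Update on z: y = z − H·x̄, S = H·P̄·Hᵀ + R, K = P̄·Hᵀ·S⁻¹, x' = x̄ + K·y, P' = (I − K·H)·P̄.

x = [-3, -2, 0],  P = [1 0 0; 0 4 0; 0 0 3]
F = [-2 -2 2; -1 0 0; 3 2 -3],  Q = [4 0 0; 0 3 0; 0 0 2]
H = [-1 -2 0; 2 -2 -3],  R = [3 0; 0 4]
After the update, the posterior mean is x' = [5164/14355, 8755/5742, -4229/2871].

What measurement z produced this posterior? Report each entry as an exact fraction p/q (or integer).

x̄ = F·x = [10, 3, -13]
P̄ = F·P·Fᵀ + Q = [36 2 -40; 2 4 -3; -40 -3 54]
S = H·P̄·Hᵀ + R = [63 -198; -198 1078]
K = P̄·Hᵀ·S⁻¹ = [-268/1305 218/1595; -89/261 -37/638; 26/261 -64/319]
x' − x̄ = [-138386/14355, -8471/5742, 33094/2871] = K·y
y = (KᵀK)⁻¹·Kᵀ·(x' − x̄) = [13, -51]
z = y + H·x̄ = [13, -51] + [-16, 53] = [-3, 2]

z = [-3, 2]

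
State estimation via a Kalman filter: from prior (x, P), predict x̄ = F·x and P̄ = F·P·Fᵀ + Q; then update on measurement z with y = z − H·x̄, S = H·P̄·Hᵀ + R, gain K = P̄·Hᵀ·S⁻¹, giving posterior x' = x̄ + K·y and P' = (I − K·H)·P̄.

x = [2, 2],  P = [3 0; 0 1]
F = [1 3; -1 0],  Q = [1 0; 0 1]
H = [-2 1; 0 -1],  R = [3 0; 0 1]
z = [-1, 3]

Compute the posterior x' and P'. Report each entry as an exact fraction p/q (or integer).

x' = [8/255, -524/255]
P' = [211/255 77/255; 77/255 184/255]

x̄ = F·x = [8, -2]
P̄ = F·P·Fᵀ + Q = [13 -3; -3 4]
y = z − H·x̄ = [17, 1]
S = H·P̄·Hᵀ + R = [71 -10; -10 5]
K = P̄·Hᵀ·S⁻¹ = [-23/51 -77/255; 2/51 -184/255]
x' = x̄ + K·y = [8/255, -524/255]
P' = (I − K·H)·P̄ = [211/255 77/255; 77/255 184/255]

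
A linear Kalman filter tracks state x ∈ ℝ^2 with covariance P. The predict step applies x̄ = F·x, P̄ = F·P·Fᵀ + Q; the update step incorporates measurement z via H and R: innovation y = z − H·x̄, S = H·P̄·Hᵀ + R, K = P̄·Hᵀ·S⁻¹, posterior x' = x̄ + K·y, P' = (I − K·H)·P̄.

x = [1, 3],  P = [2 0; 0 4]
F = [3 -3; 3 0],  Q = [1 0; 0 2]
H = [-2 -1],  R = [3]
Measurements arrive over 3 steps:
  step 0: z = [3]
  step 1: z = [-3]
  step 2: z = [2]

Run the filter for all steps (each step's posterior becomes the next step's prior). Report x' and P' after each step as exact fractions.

step 0: x' = [-374/105, 61/15], P' = [941/315 -214/45; -214/45 452/45]
step 1: x' = [91525/39416, -5465/3032], P' = [57573/39416 -5001/3032; -5001/3032 11361/3032]
step 2: x' = [-28559024/17356509, 26391511/17356509], P' = [24591472/17356509 -27530858/17356509; -27530858/17356509 63472327/17356509]

step 0: x̄ = F·x = [-6, 3]
step 0: P̄ = F·P·Fᵀ + Q = [55 18; 18 20]
step 0: y = z − H·x̄ = [-6]
step 0: S = H·P̄·Hᵀ + R = [315]
step 0: K = P̄·Hᵀ·S⁻¹ = [-128/315; -8/45]
step 0: x' = x̄ + K·y = [-374/105, 61/15]
step 0: P' = (I − K·H)·P̄ = [941/315 -214/45; -214/45 452/45]
step 1: x̄ = F·x = [-801/35, -374/35]
step 1: P̄ = F·P·Fᵀ + Q = [7136/35 2439/35; 2439/35 1011/35]
step 1: y = z − H·x̄ = [-2081/35]
step 1: S = H·P̄·Hᵀ + R = [39416/35]
step 1: K = P̄·Hᵀ·S⁻¹ = [-16711/39416; -453/3032]
step 1: x' = x̄ + K·y = [91525/39416, -5465/3032]
step 1: P' = (I − K·H)·P̄ = [57573/39416 -5001/3032; -5001/3032 11361/3032]
step 2: x̄ = F·x = [243855/19708, 274575/39416]
step 2: P̄ = F·P·Fᵀ + Q = [764261/9854 551637/19708; 551637/19708 596989/39416]
step 2: y = z − H·x̄ = [1328827/39416]
step 2: S = H·P̄·Hᵀ + R = [17356509/39416]
step 2: K = P̄·Hᵀ·S⁻¹ = [-7217362/17356509; -2803537/17356509]
step 2: x' = x̄ + K·y = [-28559024/17356509, 26391511/17356509]
step 2: P' = (I − K·H)·P̄ = [24591472/17356509 -27530858/17356509; -27530858/17356509 63472327/17356509]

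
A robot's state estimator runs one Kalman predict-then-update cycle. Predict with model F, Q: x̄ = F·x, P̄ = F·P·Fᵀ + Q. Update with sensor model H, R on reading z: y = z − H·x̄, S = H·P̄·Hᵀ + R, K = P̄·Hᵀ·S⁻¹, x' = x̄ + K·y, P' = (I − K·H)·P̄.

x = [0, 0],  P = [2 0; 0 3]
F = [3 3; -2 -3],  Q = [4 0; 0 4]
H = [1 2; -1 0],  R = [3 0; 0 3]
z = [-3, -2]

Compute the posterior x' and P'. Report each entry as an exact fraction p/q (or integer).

x' = [1225/621, -65/27]
P' = [569/207 -13/9; -13/9 13/9]

x̄ = F·x = [0, 0]
P̄ = F·P·Fᵀ + Q = [49 -39; -39 39]
y = z − H·x̄ = [-3, -2]
S = H·P̄·Hᵀ + R = [52 29; 29 52]
K = P̄·Hᵀ·S⁻¹ = [-29/621 -569/621; 13/27 13/27]
x' = x̄ + K·y = [1225/621, -65/27]
P' = (I − K·H)·P̄ = [569/207 -13/9; -13/9 13/9]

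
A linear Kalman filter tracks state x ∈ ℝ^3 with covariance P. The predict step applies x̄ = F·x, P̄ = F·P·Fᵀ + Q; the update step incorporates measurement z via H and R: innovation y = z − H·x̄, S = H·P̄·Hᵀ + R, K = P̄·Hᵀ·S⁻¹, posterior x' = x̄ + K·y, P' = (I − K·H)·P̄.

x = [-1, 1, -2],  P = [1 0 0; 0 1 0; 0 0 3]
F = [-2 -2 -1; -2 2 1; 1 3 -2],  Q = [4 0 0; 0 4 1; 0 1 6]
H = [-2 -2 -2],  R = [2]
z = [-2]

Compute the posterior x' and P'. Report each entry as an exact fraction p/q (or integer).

x̄ = F·x = [2, 2, 6]
P̄ = F·P·Fᵀ + Q = [15 -3 -2; -3 15 -1; -2 -1 28]
y = z − H·x̄ = [18]
S = H·P̄·Hᵀ + R = [186]
K = P̄·Hᵀ·S⁻¹ = [-10/93; -11/93; -25/93]
x' = x̄ + K·y = [2/31, -4/31, 36/31]
P' = (I − K·H)·P̄ = [1195/93 -499/93 -686/93; -499/93 1153/93 -643/93; -686/93 -643/93 1354/93]

x' = [2/31, -4/31, 36/31]
P' = [1195/93 -499/93 -686/93; -499/93 1153/93 -643/93; -686/93 -643/93 1354/93]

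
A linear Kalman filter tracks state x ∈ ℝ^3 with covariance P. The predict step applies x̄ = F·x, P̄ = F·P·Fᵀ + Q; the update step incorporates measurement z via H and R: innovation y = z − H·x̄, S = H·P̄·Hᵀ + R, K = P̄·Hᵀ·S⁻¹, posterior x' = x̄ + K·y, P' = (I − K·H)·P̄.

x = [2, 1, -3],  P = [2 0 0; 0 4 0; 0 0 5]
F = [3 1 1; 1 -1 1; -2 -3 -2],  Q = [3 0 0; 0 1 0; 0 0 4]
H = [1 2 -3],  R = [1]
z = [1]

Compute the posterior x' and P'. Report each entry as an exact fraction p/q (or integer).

x' = [3496/947, -1968/947, -463/947]
P' = [7094/947 1227/947 3134/947; 1227/947 9995/947 7060/947; 3134/947 7060/947 5832/947]

x̄ = F·x = [4, -2, -1]
P̄ = F·P·Fᵀ + Q = [30 7 -34; 7 12 -2; -34 -2 68]
y = z − H·x̄ = [-2]
S = H·P̄·Hᵀ + R = [947]
K = P̄·Hᵀ·S⁻¹ = [146/947; 37/947; -242/947]
x' = x̄ + K·y = [3496/947, -1968/947, -463/947]
P' = (I − K·H)·P̄ = [7094/947 1227/947 3134/947; 1227/947 9995/947 7060/947; 3134/947 7060/947 5832/947]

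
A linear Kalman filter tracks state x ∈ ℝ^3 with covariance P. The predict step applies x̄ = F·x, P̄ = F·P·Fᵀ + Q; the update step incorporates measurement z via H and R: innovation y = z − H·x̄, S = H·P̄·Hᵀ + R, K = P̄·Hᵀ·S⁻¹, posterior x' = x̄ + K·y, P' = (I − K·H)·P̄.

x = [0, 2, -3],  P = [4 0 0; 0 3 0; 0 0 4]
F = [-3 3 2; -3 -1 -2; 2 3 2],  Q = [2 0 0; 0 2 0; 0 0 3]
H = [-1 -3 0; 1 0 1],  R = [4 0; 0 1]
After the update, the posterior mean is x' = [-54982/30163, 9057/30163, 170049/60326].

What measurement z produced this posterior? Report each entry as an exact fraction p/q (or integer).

x̄ = F·x = [0, 4, 0]
P̄ = F·P·Fᵀ + Q = [81 11 19; 11 57 -49; 19 -49 62]
S = H·P̄·Hᵀ + R = [664 14; 14 182]
K = P̄·Hᵀ·S⁻¹ = [-791/4309 16999/30163; -1164/4309 -5671/30163; 1583/8618 12998/30163]
x' − x̄ = [-54982/30163, -111595/30163, 170049/60326] = K·y
y = (KᵀK)⁻¹·Kᵀ·(x' − x̄) = [13, 1]
z = y + H·x̄ = [13, 1] + [-12, 0] = [1, 1]

z = [1, 1]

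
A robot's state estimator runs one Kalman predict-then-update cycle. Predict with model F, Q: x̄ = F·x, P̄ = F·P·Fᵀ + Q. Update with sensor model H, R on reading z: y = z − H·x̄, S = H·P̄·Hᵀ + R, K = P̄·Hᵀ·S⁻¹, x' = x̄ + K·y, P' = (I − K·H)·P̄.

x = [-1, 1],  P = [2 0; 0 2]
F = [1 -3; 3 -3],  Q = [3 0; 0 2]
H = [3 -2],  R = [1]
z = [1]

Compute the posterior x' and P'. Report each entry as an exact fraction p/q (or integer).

x̄ = F·x = [-4, -6]
P̄ = F·P·Fᵀ + Q = [23 24; 24 38]
y = z − H·x̄ = [1]
S = H·P̄·Hᵀ + R = [72]
K = P̄·Hᵀ·S⁻¹ = [7/24; -1/18]
x' = x̄ + K·y = [-89/24, -109/18]
P' = (I − K·H)·P̄ = [135/8 151/6; 151/6 340/9]

x' = [-89/24, -109/18]
P' = [135/8 151/6; 151/6 340/9]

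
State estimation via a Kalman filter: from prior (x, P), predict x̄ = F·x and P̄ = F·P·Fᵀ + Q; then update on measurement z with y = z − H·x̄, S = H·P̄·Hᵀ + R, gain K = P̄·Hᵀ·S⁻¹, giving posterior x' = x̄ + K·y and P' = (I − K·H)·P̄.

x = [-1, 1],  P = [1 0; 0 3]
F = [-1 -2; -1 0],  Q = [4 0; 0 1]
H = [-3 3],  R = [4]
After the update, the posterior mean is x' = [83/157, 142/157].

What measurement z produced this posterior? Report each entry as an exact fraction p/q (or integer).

x̄ = F·x = [-1, 1]
P̄ = F·P·Fᵀ + Q = [17 1; 1 2]
S = H·P̄·Hᵀ + R = [157]
K = P̄·Hᵀ·S⁻¹ = [-48/157; 3/157]
x' − x̄ = [240/157, -15/157] = K·y
y = (KᵀK)⁻¹·Kᵀ·(x' − x̄) = [-5]
z = y + H·x̄ = [-5] + [6] = [1]

z = [1]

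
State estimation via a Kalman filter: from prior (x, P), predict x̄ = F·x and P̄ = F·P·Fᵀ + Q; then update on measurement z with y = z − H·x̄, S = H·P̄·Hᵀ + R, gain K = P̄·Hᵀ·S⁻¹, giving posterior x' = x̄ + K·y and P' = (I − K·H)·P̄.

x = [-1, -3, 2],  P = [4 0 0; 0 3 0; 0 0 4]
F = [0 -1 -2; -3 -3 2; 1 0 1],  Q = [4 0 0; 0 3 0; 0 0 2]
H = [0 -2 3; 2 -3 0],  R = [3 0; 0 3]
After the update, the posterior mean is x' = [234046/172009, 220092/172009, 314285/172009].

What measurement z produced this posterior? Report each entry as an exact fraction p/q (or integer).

x̄ = F·x = [-1, 16, 1]
P̄ = F·P·Fᵀ + Q = [23 -7 -8; -7 82 -4; -8 -4 10]
S = H·P̄·Hᵀ + R = [469 508; 508 917]
K = P̄·Hᵀ·S⁻¹ = [-43206/172009 36503/172009; -29312/172009 -32532/172009; 36878/172009 -21180/172009]
x' − x̄ = [406055/172009, -2532052/172009, 142276/172009] = K·y
y = (KᵀK)⁻¹·Kᵀ·(x' − x̄) = [32, 49]
z = y + H·x̄ = [32, 49] + [-29, -50] = [3, -1]

z = [3, -1]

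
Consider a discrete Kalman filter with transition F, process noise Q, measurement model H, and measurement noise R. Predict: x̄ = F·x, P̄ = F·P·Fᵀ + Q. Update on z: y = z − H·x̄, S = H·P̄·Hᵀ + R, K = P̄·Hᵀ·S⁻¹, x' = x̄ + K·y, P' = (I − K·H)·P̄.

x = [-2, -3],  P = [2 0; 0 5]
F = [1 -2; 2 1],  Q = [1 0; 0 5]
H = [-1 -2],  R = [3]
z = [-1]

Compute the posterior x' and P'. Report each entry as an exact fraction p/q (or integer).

x' = [417/74, -94/37]
P' = [1581/74 -387/37; -387/37 216/37]

x̄ = F·x = [4, -7]
P̄ = F·P·Fᵀ + Q = [23 -6; -6 18]
y = z − H·x̄ = [-11]
S = H·P̄·Hᵀ + R = [74]
K = P̄·Hᵀ·S⁻¹ = [-11/74; -15/37]
x' = x̄ + K·y = [417/74, -94/37]
P' = (I − K·H)·P̄ = [1581/74 -387/37; -387/37 216/37]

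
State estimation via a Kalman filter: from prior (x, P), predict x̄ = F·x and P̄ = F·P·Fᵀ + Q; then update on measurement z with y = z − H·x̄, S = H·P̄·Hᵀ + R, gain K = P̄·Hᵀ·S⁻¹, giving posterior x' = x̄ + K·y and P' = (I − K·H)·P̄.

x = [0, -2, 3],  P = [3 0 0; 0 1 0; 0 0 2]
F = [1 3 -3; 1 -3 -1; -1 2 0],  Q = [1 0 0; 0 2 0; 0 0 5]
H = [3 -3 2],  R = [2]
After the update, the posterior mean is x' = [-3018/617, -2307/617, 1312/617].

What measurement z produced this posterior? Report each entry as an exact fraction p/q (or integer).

z = [1]

x̄ = F·x = [-15, 3, -4]
P̄ = F·P·Fᵀ + Q = [31 0 3; 0 16 -9; 3 -9 12]
S = H·P̄·Hᵀ + R = [617]
K = P̄·Hᵀ·S⁻¹ = [99/617; -66/617; 60/617]
x' − x̄ = [6237/617, -4158/617, 3780/617] = K·y
y = (KᵀK)⁻¹·Kᵀ·(x' − x̄) = [63]
z = y + H·x̄ = [63] + [-62] = [1]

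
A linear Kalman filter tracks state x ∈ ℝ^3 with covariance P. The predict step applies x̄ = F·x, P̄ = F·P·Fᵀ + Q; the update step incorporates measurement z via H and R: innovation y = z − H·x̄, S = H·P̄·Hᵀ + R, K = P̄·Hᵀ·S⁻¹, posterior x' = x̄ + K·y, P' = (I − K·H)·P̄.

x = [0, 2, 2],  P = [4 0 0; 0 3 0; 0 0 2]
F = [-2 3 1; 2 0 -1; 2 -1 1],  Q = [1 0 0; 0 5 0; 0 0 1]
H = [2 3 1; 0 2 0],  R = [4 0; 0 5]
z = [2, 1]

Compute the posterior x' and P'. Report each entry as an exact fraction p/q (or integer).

x' = [-474/3295, 130/1977, 25648/9885]
P' = [27079/3295 -1393/659 -26811/3295; -1393/659 2230/1977 1856/1977; -26811/3295 1856/1977 129482/9885]

x̄ = F·x = [8, -2, 0]
P̄ = F·P·Fᵀ + Q = [46 -18 -23; -18 23 14; -23 14 22]
y = z − H·x̄ = [-8, 5]
S = H·P̄·Hᵀ + R = [193 94; 94 97]
K = P̄·Hᵀ·S⁻¹ = [1613/3295 -2786/3295; 47/1977 892/1977; -886/9885 3712/9885]
x' = x̄ + K·y = [-474/3295, 130/1977, 25648/9885]
P' = (I − K·H)·P̄ = [27079/3295 -1393/659 -26811/3295; -1393/659 2230/1977 1856/1977; -26811/3295 1856/1977 129482/9885]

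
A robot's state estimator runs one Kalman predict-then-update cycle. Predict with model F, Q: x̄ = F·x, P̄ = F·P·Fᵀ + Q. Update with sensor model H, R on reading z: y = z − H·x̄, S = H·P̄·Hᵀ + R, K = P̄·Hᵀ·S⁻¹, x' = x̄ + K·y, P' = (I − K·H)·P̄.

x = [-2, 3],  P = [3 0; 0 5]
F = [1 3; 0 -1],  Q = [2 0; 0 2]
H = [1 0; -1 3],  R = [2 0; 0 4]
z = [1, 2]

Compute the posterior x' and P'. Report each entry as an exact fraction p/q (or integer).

x̄ = F·x = [7, -3]
P̄ = F·P·Fᵀ + Q = [50 -15; -15 7]
y = z − H·x̄ = [-6, 18]
S = H·P̄·Hᵀ + R = [52 -95; -95 207]
K = P̄·Hᵀ·S⁻¹ = [1325/1739 -190/1739; 315/1739 447/1739]
x' = x̄ + K·y = [803/1739, 939/1739]
P' = (I − K·H)·P̄ = [2650/1739 630/1739; 630/1739 806/1739]

x' = [803/1739, 939/1739]
P' = [2650/1739 630/1739; 630/1739 806/1739]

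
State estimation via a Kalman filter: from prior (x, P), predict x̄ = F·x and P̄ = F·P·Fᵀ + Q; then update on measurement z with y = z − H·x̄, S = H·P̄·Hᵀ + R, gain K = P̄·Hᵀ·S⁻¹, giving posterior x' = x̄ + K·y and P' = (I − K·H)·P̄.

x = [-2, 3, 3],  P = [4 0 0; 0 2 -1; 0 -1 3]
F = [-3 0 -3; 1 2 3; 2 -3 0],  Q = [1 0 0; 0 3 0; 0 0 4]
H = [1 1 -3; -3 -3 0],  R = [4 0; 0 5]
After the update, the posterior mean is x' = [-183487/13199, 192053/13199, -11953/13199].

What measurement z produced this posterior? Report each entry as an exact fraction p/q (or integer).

z = [3, -2]

x̄ = F·x = [-3, 13, -13]
P̄ = F·P·Fᵀ + Q = [64 -33 -33; -33 30 5; -33 5 38]
S = H·P̄·Hᵀ + R = [542 -336; -336 257]
K = P̄·Hᵀ·S⁻¹ = [1081/13199 -3363/13199; -801/13199 -585/13199; -4135/13199 -1092/13199]
x' − x̄ = [-143890/13199, 20466/13199, 159634/13199] = K·y
y = (KᵀK)⁻¹·Kᵀ·(x' − x̄) = [-46, 28]
z = y + H·x̄ = [-46, 28] + [49, -30] = [3, -2]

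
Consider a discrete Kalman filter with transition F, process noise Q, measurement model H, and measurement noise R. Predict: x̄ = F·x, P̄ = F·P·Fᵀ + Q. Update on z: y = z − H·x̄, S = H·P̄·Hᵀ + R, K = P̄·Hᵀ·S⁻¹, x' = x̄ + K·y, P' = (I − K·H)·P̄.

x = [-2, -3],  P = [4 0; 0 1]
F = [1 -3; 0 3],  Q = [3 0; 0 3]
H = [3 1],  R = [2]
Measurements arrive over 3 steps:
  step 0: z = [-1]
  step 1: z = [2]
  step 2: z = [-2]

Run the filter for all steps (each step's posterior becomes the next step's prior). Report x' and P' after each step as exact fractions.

step 0: x' = [17/8, -57/8], P' = [11/8 -27/8; -27/8 1023/104]
step 1: x' = [90658/54079, -154014/54079], P' = [88459/54079 -215289/54079; -215289/54079 603345/54079]
step 2: x' = [-30911932/31997483, 4478466/4571069], P' = [52321604/31997483 -18183078/4571069; -18183078/4571069 50939070/4571069]

step 0: x̄ = F·x = [7, -9]
step 0: P̄ = F·P·Fᵀ + Q = [16 -9; -9 12]
step 0: y = z − H·x̄ = [-13]
step 0: S = H·P̄·Hᵀ + R = [104]
step 0: K = P̄·Hᵀ·S⁻¹ = [3/8; -15/104]
step 0: x' = x̄ + K·y = [17/8, -57/8]
step 0: P' = (I − K·H)·P̄ = [11/8 -27/8; -27/8 1023/104]
step 1: x̄ = F·x = [47/2, -171/8]
step 1: P̄ = F·P·Fᵀ + Q = [1471/13 -2565/26; -2565/26 9519/104]
step 1: y = z − H·x̄ = [-377/8]
step 1: S = H·P̄·Hᵀ + R = [54079/104]
step 1: K = P̄·Hᵀ·S⁻¹ = [25044/54079; -21261/54079]
step 1: x' = x̄ + K·y = [90658/54079, -154014/54079]
step 1: P' = (I − K·H)·P̄ = [88459/54079 -215289/54079; -215289/54079 603345/54079]
step 2: x̄ = F·x = [552700/54079, -462042/54079]
step 2: P̄ = F·P·Fᵀ + Q = [6972535/54079 -6075972/54079; -6075972/54079 5592342/54079]
step 2: y = z − H·x̄ = [-1304216/54079]
step 2: S = H·P̄·Hᵀ + R = [31997483/54079]
step 2: K = P̄·Hᵀ·S⁻¹ = [14841633/31997483; -1805082/4571069]
step 2: x' = x̄ + K·y = [-30911932/31997483, 4478466/4571069]
step 2: P' = (I − K·H)·P̄ = [52321604/31997483 -18183078/4571069; -18183078/4571069 50939070/4571069]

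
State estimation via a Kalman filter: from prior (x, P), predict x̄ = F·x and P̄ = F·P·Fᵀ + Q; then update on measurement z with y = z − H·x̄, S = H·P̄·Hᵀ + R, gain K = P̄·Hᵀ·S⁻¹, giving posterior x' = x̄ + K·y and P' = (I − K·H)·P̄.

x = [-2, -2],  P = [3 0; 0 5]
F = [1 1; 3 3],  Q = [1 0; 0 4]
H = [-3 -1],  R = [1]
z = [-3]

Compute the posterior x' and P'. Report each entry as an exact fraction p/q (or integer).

x̄ = F·x = [-4, -12]
P̄ = F·P·Fᵀ + Q = [9 24; 24 76]
y = z − H·x̄ = [-27]
S = H·P̄·Hᵀ + R = [302]
K = P̄·Hᵀ·S⁻¹ = [-51/302; -74/151]
x' = x̄ + K·y = [169/302, 186/151]
P' = (I − K·H)·P̄ = [117/302 -150/151; -150/151 524/151]

x' = [169/302, 186/151]
P' = [117/302 -150/151; -150/151 524/151]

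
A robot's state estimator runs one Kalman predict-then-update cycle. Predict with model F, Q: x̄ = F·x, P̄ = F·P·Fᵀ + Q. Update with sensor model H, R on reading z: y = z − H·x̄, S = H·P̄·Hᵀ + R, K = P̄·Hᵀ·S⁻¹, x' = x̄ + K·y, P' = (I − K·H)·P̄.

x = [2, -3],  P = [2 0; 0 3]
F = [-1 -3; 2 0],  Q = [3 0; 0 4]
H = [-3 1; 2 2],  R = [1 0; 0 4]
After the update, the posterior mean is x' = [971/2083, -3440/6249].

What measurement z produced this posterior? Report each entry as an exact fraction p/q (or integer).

x̄ = F·x = [7, 4]
P̄ = F·P·Fᵀ + Q = [32 -4; -4 12]
S = H·P̄·Hᵀ + R = [325 -152; -152 148]
K = P̄·Hᵀ·S⁻¹ = [-524/2083 250/2083; 1496/6249 2212/6249]
x' − x̄ = [-13610/2083, -28436/6249] = K·y
y = (KᵀK)⁻¹·Kᵀ·(x' − x̄) = [15, -23]
z = y + H·x̄ = [15, -23] + [-17, 22] = [-2, -1]

z = [-2, -1]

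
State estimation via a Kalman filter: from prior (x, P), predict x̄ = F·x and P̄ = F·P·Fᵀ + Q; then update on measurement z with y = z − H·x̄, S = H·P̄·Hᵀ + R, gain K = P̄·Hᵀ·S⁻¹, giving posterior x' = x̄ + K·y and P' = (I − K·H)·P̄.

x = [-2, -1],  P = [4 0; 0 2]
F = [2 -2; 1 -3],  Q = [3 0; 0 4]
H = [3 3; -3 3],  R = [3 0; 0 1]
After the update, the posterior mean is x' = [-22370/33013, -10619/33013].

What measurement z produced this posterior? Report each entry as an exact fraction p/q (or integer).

x̄ = F·x = [-2, 1]
P̄ = F·P·Fᵀ + Q = [27 20; 20 26]
S = H·P̄·Hᵀ + R = [840 -9; -9 118]
K = P̄·Hᵀ·S⁻¹ = [5483/33013 -5457/33013; 5482/33013 5454/33013]
x' − x̄ = [43656/33013, -43632/33013] = K·y
y = (KᵀK)⁻¹·Kᵀ·(x' − x̄) = [0, -8]
z = y + H·x̄ = [0, -8] + [-3, 9] = [-3, 1]

z = [-3, 1]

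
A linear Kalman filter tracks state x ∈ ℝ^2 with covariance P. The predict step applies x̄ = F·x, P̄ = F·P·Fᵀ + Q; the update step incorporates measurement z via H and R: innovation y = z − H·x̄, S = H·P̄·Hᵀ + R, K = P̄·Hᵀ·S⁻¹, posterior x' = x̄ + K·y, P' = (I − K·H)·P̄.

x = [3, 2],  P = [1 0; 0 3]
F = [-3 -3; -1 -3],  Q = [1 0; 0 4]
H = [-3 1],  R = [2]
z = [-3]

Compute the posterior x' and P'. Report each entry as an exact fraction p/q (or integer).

x' = [354/187, 579/187]
P' = [358/187 912/187; 912/187 2620/187]

x̄ = F·x = [-15, -9]
P̄ = F·P·Fᵀ + Q = [37 30; 30 32]
y = z − H·x̄ = [-39]
S = H·P̄·Hᵀ + R = [187]
K = P̄·Hᵀ·S⁻¹ = [-81/187; -58/187]
x' = x̄ + K·y = [354/187, 579/187]
P' = (I − K·H)·P̄ = [358/187 912/187; 912/187 2620/187]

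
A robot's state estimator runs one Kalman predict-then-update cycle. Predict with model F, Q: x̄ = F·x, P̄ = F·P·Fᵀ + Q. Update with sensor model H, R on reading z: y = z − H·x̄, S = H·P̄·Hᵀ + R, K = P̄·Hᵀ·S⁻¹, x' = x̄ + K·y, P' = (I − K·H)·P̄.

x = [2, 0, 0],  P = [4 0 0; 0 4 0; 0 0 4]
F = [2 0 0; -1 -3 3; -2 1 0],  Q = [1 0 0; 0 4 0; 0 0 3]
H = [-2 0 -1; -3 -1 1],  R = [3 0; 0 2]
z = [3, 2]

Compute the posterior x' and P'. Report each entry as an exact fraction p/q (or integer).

x̄ = F·x = [4, -2, -4]
P̄ = F·P·Fᵀ + Q = [17 -8 -16; -8 80 -4; -16 -4 23]
y = z − H·x̄ = [7, 16]
S = H·P̄·Hᵀ + R = [30 43; 43 314]
K = P̄·Hᵀ·S⁻¹ = [-3115/7571 -996/7571; 8860/7571 -2660/7571; -399/7571 1863/7571]
x' = x̄ + K·y = [-7457/7571, 4318/7571, -3269/7571]
P' = (I − K·H)·P̄ = [13873/7571 -58028/7571 -18401/7571; -58028/7571 268880/7571 89476/7571; -18401/7571 89476/7571 37999/7571]

x' = [-7457/7571, 4318/7571, -3269/7571]
P' = [13873/7571 -58028/7571 -18401/7571; -58028/7571 268880/7571 89476/7571; -18401/7571 89476/7571 37999/7571]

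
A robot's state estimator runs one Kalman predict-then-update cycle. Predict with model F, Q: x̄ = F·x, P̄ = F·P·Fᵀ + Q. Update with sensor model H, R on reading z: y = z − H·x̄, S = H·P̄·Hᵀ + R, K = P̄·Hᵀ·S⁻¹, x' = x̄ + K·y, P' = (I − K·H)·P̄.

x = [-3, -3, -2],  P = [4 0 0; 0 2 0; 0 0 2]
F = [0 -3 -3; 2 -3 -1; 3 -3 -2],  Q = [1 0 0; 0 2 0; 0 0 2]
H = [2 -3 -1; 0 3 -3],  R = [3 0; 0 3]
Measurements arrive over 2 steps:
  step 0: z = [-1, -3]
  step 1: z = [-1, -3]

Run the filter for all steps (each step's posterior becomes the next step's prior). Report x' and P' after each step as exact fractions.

step 0: x' = [171321/10475, 85639/10475, 95624/10475], P' = [347611/10475 173624/10475 175334/10475; 173624/10475 88866/10475 88906/10475; 175334/10475 88906/10475 92296/10475]
step 1: x' = [-217131033/48979379, -520486447/244896895, -296893556/244896895], P' = [844382545/48979379 407466966/48979379 403046684/48979379; 407466966/48979379 1031929472/244896895 1002538896/244896895; 403046684/48979379 1002538896/244896895 1049757773/244896895]

step 0: x̄ = F·x = [15, 5, 4]
step 0: P̄ = F·P·Fᵀ + Q = [37 24 30; 24 38 46; 30 46 64]
step 0: y = z − H·x̄ = [-12, -6]
step 0: S = H·P̄·Hᵀ + R = [425 90; 90 93]
step 0: K = P̄·Hᵀ·S⁻¹ = [-328/10475 -342/2095; -2752/10475 -8/2095; -2782/10475 -678/2095]
step 0: x' = x̄ + K·y = [171321/10475, 85639/10475, 95624/10475]
step 0: P' = (I − K·H)·P̄ = [347611/10475 173624/10475 175334/10475; 173624/10475 88866/10475 88906/10475; 175334/10475 88906/10475 92296/10475]
step 1: x̄ = F·x = [-543789/10475, -9899/10475, 65798/10475]
step 1: P̄ = F·P·Fᵀ + Q = [3241241/10475 49806/10475 -453462/10475; 49806/10475 52096/10475 38508/10475; -453462/10475 38508/10475 156059/10475]
step 1: y = z − H·x̄ = [1113204/10475, 195666/10475]
step 1: S = H·P̄·Hᵀ + R = [15068536/10475 3249969/10475; 3249969/10475 1211676/10475]
step 1: K = P̄·Hᵀ·S⁻¹ = [570428/1323767 4420282/48979379; -213132/6618835 29390576/244896895; -242411/6618835 -47218877/244896895]
step 1: x' = x̄ + K·y = [-217131033/48979379, -520486447/244896895, -296893556/244896895]
step 1: P' = (I − K·H)·P̄ = [844382545/48979379 407466966/48979379 403046684/48979379; 407466966/48979379 1031929472/244896895 1002538896/244896895; 403046684/48979379 1002538896/244896895 1049757773/244896895]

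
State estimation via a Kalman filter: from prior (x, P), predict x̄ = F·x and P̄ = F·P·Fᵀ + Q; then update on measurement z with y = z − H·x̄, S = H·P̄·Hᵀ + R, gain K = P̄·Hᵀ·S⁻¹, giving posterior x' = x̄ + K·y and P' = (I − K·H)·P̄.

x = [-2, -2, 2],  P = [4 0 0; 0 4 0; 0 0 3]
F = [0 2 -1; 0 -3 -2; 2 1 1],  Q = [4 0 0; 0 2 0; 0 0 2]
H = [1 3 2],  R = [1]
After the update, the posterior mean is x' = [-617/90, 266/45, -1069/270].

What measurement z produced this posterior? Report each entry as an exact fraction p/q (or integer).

x̄ = F·x = [-6, 2, -4]
P̄ = F·P·Fᵀ + Q = [23 -18 5; -18 50 -18; 5 -18 25]
S = H·P̄·Hᵀ + R = [270]
K = P̄·Hᵀ·S⁻¹ = [-7/90; 16/45; 1/270]
x' − x̄ = [-77/90, 176/45, 11/270] = K·y
y = (KᵀK)⁻¹·Kᵀ·(x' − x̄) = [11]
z = y + H·x̄ = [11] + [-8] = [3]

z = [3]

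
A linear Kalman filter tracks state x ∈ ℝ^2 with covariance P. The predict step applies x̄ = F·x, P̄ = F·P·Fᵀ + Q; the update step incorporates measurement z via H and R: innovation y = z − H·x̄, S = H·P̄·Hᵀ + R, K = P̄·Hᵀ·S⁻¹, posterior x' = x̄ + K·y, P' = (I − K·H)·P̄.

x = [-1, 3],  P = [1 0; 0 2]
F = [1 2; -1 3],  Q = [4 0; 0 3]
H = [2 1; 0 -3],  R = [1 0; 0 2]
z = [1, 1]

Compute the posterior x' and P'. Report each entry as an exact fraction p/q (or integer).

x̄ = F·x = [5, 10]
P̄ = F·P·Fᵀ + Q = [13 11; 11 22]
y = z − H·x̄ = [-19, 31]
S = H·P̄·Hᵀ + R = [119 -132; -132 200]
K = P̄·Hᵀ·S⁻¹ = [761/1594 957/6376; 11/797 -1023/3188]
x' = x̄ + K·y = [3711/6376, -669/3188]
P' = (I − K·H)·P̄ = [1841/6376 -319/3188; -319/3188 341/1594]

x' = [3711/6376, -669/3188]
P' = [1841/6376 -319/3188; -319/3188 341/1594]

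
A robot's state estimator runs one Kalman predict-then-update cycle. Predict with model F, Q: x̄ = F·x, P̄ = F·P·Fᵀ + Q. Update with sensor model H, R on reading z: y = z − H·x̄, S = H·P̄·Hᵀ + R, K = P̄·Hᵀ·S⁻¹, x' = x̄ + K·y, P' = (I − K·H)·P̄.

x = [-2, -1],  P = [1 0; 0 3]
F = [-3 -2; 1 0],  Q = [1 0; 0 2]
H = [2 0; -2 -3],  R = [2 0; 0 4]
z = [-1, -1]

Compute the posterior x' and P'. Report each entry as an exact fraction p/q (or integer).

x' = [-252/1285, 343/1285]
P' = [601/1285 -354/1285; -354/1285 696/1285]

x̄ = F·x = [8, -2]
P̄ = F·P·Fᵀ + Q = [22 -3; -3 3]
y = z − H·x̄ = [-17, 9]
S = H·P̄·Hᵀ + R = [90 -70; -70 83]
K = P̄·Hᵀ·S⁻¹ = [601/1285 -7/257; -354/1285 -69/257]
x' = x̄ + K·y = [-252/1285, 343/1285]
P' = (I − K·H)·P̄ = [601/1285 -354/1285; -354/1285 696/1285]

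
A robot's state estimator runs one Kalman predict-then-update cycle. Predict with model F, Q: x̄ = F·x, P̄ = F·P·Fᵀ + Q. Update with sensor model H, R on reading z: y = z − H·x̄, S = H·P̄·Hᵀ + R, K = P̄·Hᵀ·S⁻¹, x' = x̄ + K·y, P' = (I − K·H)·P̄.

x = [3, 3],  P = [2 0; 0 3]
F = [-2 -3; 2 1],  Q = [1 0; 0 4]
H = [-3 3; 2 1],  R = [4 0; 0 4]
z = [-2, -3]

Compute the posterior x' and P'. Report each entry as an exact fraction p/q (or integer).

x̄ = F·x = [-15, 9]
P̄ = F·P·Fᵀ + Q = [36 -17; -17 15]
y = z − H·x̄ = [-74, 18]
S = H·P̄·Hᵀ + R = [769 -222; -222 95]
K = P̄·Hᵀ·S⁻¹ = [-2895/23771 6997/23771; 4902/23771 6701/23771]
x' = x̄ + K·y = [-16389/23771, -28191/23771]
P' = (I − K·H)·P̄ = [10616/23771 6756/23771; 6756/23771 13292/23771]

x' = [-16389/23771, -28191/23771]
P' = [10616/23771 6756/23771; 6756/23771 13292/23771]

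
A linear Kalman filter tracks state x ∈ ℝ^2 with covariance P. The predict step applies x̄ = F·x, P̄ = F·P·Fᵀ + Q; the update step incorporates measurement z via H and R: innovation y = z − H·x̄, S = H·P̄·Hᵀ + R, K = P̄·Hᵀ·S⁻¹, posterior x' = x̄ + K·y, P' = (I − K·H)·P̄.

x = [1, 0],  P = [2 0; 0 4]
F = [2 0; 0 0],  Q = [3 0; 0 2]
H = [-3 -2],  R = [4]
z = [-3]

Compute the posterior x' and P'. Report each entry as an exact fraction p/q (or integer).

x̄ = F·x = [2, 0]
P̄ = F·P·Fᵀ + Q = [11 0; 0 2]
y = z − H·x̄ = [3]
S = H·P̄·Hᵀ + R = [111]
K = P̄·Hᵀ·S⁻¹ = [-11/37; -4/111]
x' = x̄ + K·y = [41/37, -4/37]
P' = (I − K·H)·P̄ = [44/37 -44/37; -44/37 206/111]

x' = [41/37, -4/37]
P' = [44/37 -44/37; -44/37 206/111]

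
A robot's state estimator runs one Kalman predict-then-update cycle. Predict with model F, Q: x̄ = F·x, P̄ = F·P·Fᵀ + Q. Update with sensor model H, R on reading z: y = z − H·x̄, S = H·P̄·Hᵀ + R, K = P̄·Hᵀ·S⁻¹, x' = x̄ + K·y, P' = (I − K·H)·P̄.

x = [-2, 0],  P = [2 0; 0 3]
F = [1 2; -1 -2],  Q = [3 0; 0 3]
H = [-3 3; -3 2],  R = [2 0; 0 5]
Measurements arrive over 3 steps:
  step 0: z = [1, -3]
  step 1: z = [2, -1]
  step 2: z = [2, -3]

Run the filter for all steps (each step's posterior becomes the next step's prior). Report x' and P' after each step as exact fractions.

step 0: x' = [3082/4415, 3413/4415], P' = [5099/4415 5161/4415; 5161/4415 6029/4415]
step 1: x' = [4286023/16098141, 11709899/16098141], P' = [18592157/16098141 18818083/16098141; 18818083/16098141 21981047/16098141]
step 2: x' = [42100392881/58695068167, 61149886831/58695068167], P' = [67788443543/58695068167 68612187097/58695068167; 68612187097/58695068167 80144596853/58695068167]

step 0: x̄ = F·x = [-2, 2]
step 0: P̄ = F·P·Fᵀ + Q = [17 -14; -14 17]
step 0: y = z − H·x̄ = [-11, -13]
step 0: S = H·P̄·Hᵀ + R = [560 465; 465 394]
step 0: K = P̄·Hᵀ·S⁻¹ = [93/4415 -199/883; 1302/4415 -137/883]
step 0: x' = x̄ + K·y = [3082/4415, 3413/4415]
step 0: P' = (I − K·H)·P̄ = [5099/4415 5161/4415; 5161/4415 6029/4415]
step 1: x̄ = F·x = [9908/4415, -9908/4415]
step 1: P̄ = F·P·Fᵀ + Q = [63104/4415 -49859/4415; -49859/4415 63104/4415]
step 1: y = z − H·x̄ = [68278/4415, 9025/883]
step 1: S = H·P̄·Hᵀ + R = [2042164/4415 338889/883; 338889/883 288147/883]
step 1: K = P̄·Hᵀ·S⁻¹ = [112963/5366047 -3628061/16098141; 1581482/5366047 -2498431/16098141]
step 1: x' = x̄ + K·y = [4286023/16098141, 11709899/16098141]
step 1: P' = (I − K·H)·P̄ = [18592157/16098141 18818083/16098141; 18818083/16098141 21981047/16098141]
step 2: x̄ = F·x = [27705821/16098141, -27705821/16098141]
step 2: P̄ = F·P·Fᵀ + Q = [230083100/16098141 -181788677/16098141; -181788677/16098141 230083100/16098141]
step 2: y = z − H·x̄ = [66143736/5366047, 90234682/16098141]
step 2: S = H·P̄·Hᵀ + R = [2481962756/5366047 2059358885/5366047; 2059358885/5366047 5253035129/16098141]
step 2: K = P̄·Hᵀ·S⁻¹ = [1235615331/58695068167 -13228191287/58695068167; 17298614634/58695068167 -9109473517/58695068167]
step 2: x' = x̄ + K·y = [42100392881/58695068167, 61149886831/58695068167]
step 2: P' = (I − K·H)·P̄ = [67788443543/58695068167 68612187097/58695068167; 68612187097/58695068167 80144596853/58695068167]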